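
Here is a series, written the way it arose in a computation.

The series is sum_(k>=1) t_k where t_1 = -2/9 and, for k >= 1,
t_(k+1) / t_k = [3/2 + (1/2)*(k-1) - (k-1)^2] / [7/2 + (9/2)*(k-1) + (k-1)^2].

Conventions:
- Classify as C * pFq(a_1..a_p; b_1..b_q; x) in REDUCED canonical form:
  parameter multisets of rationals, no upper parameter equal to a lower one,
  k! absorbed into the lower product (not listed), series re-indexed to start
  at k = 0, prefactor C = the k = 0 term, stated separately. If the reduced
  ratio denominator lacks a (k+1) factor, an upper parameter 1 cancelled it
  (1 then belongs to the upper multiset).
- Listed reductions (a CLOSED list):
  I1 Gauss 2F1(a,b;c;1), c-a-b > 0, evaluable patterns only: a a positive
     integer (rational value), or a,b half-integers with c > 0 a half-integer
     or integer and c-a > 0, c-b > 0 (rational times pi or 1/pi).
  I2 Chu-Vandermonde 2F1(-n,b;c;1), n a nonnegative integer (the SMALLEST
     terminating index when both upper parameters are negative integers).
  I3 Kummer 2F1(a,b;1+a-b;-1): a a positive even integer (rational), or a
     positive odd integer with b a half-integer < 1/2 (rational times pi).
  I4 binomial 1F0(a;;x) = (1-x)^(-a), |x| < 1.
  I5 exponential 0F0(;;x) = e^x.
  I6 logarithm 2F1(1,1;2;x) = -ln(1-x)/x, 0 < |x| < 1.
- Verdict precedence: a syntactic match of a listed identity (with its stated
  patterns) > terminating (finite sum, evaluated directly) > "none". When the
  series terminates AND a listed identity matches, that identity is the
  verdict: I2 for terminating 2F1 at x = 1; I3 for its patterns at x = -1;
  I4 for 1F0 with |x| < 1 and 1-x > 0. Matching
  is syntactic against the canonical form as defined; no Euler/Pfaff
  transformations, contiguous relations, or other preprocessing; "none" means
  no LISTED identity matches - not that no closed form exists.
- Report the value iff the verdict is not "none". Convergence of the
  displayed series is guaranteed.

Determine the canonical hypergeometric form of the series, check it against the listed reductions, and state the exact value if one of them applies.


The tell: with t_0 = -2/9, roots of the ratio polynomials (C = -2/9) are the negated parameters.
Ratio: r(k) = (-1) * (k-3/2) (k+1) / [(k+7/2) (k+1)] - rational in k, leading ratio (-1); with t_0 = -2/9, classification follows.

The series (x = -1) is 2F1: upper {-3/2, 1}, lower {7/2}, prefactor -2/9. Verdict: the Kummer evaluation I3 fires (x = -1; c = 7/2 equals 1+a-b for upper {-3/2, 1}: listed pattern). Exact value: (-5/48) * pi.


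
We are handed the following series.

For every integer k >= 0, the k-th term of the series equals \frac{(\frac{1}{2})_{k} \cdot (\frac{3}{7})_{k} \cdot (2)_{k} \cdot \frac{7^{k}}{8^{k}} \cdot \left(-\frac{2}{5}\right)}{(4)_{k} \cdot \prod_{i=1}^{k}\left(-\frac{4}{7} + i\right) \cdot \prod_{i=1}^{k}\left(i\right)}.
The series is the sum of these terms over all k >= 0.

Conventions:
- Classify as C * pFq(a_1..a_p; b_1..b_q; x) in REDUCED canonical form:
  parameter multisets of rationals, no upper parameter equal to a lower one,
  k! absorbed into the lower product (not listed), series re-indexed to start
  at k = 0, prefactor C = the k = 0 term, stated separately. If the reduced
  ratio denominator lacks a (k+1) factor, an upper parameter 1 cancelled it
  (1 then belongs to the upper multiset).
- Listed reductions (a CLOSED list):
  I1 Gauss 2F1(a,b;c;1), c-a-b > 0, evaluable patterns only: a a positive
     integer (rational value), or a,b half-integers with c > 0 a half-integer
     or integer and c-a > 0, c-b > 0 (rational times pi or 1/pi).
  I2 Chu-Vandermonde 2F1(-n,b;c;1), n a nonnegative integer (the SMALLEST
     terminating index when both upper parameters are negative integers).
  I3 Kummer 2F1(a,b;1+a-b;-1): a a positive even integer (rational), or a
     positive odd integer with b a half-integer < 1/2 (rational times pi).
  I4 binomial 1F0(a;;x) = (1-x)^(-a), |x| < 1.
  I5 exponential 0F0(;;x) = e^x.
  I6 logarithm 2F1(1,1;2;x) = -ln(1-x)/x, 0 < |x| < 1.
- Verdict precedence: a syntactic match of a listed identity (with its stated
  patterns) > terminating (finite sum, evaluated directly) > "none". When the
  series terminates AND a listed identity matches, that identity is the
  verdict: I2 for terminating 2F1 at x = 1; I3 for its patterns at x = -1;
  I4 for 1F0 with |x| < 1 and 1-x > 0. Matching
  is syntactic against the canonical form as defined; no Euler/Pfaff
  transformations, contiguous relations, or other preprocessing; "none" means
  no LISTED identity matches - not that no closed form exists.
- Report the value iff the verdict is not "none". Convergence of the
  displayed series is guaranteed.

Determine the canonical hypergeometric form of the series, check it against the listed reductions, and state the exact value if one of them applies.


At argument \frac{7}{8}: a 2F1 with upper {\frac{1}{2}, 2}, lower {4}, scaled by C = -\frac{2}{5}. Verdict: none. No listed pattern accepts 2F1(\frac{1}{2}, 2; 4; \frac{7}{8}).

First insight: t_0 = -\frac{2}{5} here, and the parameter 3/7 appears in both the upper and lower lists and cancels.
Step ratio: r(k) = \frac{7}{8} * (k+\frac{1}{2}) (k+2) / [(k+4) (k+1)] - rational in k, leading ratio \frac{7}{8}; with t_0 = -\frac{2}{5}, classification follows.


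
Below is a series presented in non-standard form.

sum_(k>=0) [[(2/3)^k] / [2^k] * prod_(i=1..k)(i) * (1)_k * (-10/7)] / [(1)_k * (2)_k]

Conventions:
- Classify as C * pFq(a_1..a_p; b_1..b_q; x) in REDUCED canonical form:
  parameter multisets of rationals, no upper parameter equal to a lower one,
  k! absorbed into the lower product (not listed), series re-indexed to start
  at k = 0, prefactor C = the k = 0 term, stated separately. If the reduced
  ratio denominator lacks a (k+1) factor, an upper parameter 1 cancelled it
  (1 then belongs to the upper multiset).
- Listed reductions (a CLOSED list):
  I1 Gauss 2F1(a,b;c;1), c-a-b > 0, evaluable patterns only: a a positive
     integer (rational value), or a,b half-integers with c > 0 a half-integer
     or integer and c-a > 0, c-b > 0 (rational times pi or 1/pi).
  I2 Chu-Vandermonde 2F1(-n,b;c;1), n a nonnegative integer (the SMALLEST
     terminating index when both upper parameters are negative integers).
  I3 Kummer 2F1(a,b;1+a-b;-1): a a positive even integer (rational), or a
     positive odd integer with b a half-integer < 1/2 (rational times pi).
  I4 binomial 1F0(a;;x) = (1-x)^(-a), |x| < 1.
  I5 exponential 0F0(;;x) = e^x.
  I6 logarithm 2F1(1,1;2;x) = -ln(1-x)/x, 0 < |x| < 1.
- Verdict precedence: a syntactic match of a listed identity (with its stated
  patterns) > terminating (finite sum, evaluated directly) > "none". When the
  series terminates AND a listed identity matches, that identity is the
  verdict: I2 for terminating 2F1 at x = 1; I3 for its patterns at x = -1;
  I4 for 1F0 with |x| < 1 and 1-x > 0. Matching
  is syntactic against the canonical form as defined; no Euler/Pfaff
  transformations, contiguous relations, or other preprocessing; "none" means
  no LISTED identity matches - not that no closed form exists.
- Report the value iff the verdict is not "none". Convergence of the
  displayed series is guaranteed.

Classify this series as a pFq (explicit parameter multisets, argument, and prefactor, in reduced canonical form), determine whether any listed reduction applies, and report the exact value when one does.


Canonical form: C = -10/7 times 2F1 with upper {1, 1}, lower {2}, x = 1/3. Verdict: the logarithmic series (I6) applies (the logarithm: parameters (1,1;2), x = 1/3). Hence: (30/7) * ln(2/3).

Key step: t_0 being -10/7, the running product (prefactor -10/7) telescopes to a rising factorial.
Term ratio: r(k) = (1/3) * (k+1) (k+1) / [(k+2) (k+1)] - rational in k, leading ratio (1/3); with t_0 = -10/7, classification follows.


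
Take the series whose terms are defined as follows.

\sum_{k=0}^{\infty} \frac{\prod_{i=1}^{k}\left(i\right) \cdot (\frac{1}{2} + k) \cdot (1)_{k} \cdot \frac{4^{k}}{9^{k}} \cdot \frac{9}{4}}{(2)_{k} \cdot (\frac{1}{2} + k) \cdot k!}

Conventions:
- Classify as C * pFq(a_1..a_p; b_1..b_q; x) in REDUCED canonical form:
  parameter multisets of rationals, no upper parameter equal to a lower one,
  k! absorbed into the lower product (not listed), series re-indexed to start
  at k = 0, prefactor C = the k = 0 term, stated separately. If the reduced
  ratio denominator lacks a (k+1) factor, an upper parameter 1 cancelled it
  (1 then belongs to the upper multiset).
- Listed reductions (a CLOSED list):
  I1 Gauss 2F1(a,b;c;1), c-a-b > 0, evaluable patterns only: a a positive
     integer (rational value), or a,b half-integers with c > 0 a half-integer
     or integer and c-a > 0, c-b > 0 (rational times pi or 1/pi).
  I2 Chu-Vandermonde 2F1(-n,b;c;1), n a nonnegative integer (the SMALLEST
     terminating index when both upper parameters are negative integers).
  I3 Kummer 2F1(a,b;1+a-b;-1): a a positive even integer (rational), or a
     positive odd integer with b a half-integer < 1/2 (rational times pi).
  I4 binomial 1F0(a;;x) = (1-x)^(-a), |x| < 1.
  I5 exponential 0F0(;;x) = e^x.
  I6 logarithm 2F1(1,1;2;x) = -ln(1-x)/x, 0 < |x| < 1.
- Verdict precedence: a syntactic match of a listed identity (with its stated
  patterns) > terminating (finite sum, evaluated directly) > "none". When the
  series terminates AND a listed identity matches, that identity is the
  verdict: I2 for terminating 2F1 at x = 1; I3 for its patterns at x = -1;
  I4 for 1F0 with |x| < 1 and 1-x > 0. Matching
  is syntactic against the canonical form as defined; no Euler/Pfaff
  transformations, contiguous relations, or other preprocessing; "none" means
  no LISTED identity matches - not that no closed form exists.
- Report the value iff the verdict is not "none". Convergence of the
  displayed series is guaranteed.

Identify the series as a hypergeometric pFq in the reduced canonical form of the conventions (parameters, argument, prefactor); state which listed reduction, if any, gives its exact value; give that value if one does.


Canonical form: C = \frac{9}{4} times 2F1 with upper {1, 1}, lower {2}, x = \frac{4}{9}. Verdict: the logarithmic series (I6) matches (the logarithm: parameters (1,1;2), x = \frac{4}{9}). Value: \left(-\frac{81}{16}\right) \cdot \ln\left(\frac{5}{9}\right).

Key observation: x = \frac{4}{9} and the running product (C = 9/4) telescopes to a rising factorial.
Adjacent-term ratio: r(k) = \frac{4}{9} * (k+1) (k+1) / [(k+2) (k+1)] ; factor over Q: parameters, x = \frac{4}{9}, and C = \frac{9}{4}.


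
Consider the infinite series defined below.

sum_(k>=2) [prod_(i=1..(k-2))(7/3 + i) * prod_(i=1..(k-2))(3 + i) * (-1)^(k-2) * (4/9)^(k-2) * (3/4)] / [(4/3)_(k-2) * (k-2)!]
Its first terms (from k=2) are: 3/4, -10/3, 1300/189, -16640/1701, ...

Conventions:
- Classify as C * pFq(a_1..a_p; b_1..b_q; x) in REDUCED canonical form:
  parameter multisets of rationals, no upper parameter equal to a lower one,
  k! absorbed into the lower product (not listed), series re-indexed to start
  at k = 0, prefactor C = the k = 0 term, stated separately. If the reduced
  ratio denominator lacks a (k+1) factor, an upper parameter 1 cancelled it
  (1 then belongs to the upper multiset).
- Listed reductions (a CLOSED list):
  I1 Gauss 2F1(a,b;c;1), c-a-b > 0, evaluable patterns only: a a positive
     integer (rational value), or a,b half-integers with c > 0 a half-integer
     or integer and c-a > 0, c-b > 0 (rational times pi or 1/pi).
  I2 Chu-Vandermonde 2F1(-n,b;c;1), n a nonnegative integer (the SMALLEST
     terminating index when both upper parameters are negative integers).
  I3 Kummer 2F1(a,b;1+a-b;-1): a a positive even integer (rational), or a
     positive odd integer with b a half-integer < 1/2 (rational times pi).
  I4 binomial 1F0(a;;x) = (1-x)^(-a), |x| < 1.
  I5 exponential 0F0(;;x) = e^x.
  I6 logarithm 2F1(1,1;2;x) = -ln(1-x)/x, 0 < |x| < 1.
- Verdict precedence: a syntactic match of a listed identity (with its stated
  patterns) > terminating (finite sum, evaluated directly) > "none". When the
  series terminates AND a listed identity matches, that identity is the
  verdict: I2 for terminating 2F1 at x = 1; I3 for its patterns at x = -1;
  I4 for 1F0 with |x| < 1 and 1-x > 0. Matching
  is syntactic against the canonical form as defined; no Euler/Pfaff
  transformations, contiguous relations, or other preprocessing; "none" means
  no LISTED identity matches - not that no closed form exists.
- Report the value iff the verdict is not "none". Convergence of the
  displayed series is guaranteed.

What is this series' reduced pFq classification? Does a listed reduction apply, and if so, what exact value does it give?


With C = 3/4: the canonical form is 2F1(10/3, 4; 4/3; -4/9). Verdict: none (x = -4/9): each listed identity misses the multisets {10/3, 4} ; {4/3}.

The tell: t_0 being 3/4, the running product (prefactor 3/4) telescopes to a rising factorial.
Step ratio: r(k) = (-4/9) * (k+10/3) (k+4) / [(k+4/3) (k+1)] - poly over poly, x = (-4/9) from leading terms; C = 3/4 at k = 0.


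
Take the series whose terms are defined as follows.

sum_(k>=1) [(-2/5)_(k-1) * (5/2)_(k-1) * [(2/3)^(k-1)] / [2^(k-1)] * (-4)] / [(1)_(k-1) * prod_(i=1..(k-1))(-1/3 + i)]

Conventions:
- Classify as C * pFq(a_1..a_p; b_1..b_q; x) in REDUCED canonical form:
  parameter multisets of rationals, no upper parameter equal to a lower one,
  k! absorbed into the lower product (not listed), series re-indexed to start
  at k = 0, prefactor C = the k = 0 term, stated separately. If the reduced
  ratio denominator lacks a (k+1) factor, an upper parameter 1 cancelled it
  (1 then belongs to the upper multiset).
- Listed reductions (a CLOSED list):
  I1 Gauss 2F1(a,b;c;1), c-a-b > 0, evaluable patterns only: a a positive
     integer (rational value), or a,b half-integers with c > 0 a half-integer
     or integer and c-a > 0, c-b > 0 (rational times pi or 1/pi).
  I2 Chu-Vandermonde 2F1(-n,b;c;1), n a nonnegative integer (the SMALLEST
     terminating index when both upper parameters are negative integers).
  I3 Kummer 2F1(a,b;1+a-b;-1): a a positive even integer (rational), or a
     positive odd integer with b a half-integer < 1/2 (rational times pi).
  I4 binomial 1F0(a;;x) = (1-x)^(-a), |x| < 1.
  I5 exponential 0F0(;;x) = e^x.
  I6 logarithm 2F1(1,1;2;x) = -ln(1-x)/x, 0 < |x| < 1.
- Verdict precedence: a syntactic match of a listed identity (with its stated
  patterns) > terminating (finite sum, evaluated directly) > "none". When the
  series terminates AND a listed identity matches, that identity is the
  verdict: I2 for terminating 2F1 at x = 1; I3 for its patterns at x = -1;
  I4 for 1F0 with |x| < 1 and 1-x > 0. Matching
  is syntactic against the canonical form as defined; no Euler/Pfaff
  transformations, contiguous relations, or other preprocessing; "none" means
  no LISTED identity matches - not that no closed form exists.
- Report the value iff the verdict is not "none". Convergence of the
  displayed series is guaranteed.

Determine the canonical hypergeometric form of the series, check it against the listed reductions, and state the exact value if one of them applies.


Prefactor -4, argument 1/3: 2F1 with upper {-2/5, 5/2} over lower {2/3}. Verdict: none (x = 1/3): each listed identity misses the multisets {-2/5, 5/2} ; {2/3}.

Structural cue: t_0 = -4 here, and (1)_k (prefactor -4) is k! itself.
Ratio: r(k) = (1/3) * (k-2/5) (k+5/2) / [(k+2/3) (k+1)] - rational in k. x = (1/3); t_0 = -4; negate the roots.


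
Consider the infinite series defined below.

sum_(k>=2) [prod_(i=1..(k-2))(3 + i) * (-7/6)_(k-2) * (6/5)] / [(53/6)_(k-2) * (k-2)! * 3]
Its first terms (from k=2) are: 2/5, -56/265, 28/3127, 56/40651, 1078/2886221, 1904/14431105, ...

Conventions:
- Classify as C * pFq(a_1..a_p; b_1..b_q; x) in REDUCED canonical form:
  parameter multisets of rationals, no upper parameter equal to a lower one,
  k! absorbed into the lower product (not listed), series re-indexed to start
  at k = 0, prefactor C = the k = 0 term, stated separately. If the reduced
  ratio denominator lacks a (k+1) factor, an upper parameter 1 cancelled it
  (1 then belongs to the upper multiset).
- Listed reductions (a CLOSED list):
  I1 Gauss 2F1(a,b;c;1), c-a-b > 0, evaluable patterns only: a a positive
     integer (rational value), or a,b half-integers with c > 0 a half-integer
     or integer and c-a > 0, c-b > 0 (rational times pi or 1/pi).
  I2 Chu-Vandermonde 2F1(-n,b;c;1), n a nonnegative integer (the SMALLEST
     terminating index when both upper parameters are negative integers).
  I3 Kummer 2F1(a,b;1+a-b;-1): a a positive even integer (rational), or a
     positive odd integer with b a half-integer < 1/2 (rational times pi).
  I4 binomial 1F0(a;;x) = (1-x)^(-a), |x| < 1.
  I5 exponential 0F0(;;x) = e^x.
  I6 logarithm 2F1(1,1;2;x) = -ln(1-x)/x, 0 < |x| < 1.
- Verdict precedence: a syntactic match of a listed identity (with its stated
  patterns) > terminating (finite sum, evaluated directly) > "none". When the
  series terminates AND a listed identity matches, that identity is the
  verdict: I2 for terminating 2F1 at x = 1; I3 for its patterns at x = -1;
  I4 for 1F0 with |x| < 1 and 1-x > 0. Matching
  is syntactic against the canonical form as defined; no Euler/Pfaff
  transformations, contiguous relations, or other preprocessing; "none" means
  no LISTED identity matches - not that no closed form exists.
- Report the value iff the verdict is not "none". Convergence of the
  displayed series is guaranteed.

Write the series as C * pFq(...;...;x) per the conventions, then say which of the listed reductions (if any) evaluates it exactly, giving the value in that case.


This is 2/5 * 2F1(-7/6, 4; 53/6; 1) in reduced canonical form. Verdict: Gauss (I1, integer-parameter pattern) applies (x = 1: the Gamma ratio telescopes since c-a-b = 6 > 0 and a = 4 in Z>0). Hence: 55883/279936.

First insight: from the first term 2/5: the constant factors (C = 2/5) combine into one prefactor.
Step ratio: r(k) = 1 * (k-7/6) (k+4) / [(k+53/6) (k+1)] - rational in k. x = 1; t_0 = 2/5; negate the roots.


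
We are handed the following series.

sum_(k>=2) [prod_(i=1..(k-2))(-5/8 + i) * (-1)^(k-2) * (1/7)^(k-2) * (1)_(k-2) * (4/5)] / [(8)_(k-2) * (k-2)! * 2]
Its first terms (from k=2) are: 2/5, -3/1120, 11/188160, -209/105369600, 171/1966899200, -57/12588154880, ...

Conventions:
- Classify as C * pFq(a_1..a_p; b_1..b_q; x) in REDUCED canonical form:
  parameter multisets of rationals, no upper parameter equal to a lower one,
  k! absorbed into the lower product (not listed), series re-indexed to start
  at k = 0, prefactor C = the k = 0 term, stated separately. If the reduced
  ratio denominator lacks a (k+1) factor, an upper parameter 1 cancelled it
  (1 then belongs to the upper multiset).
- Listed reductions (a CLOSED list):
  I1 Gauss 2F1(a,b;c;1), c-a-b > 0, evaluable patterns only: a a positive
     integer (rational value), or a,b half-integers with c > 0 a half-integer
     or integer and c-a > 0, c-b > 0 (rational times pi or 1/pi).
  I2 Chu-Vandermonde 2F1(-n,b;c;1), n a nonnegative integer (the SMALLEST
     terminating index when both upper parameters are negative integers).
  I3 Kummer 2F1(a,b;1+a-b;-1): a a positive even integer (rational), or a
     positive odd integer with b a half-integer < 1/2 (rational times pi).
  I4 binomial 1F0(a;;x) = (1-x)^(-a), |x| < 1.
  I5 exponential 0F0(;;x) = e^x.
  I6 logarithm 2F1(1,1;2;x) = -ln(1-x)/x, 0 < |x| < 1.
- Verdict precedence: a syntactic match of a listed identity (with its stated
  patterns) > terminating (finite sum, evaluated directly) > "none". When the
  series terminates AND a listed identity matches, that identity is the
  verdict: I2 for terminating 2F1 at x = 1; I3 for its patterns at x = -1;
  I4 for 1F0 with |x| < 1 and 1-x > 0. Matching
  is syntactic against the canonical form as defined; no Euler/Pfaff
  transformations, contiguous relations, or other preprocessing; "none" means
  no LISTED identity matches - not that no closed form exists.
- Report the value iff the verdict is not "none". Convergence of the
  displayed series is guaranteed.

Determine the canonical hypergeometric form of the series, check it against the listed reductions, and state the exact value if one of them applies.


Key step: t_0 = 2/5 here, and the (-1)^k factor (C = 2/5, x = -1/7) folds into the argument's sign.
Consecutive-term ratio: r(k) = (-1/7) * (k+3/8) (k+1) / [(k+8) (k+1)] - rational in k. x = (-1/7); t_0 = 2/5; negate the roots.

Prefactor 2/5, argument -1/7: 2F1 with upper {3/8, 1} over lower {8}. Verdict: none. A 2F1 with upper {3/8, 1} fits none of I1-I6 at x = -1/7; the sum runs forever.


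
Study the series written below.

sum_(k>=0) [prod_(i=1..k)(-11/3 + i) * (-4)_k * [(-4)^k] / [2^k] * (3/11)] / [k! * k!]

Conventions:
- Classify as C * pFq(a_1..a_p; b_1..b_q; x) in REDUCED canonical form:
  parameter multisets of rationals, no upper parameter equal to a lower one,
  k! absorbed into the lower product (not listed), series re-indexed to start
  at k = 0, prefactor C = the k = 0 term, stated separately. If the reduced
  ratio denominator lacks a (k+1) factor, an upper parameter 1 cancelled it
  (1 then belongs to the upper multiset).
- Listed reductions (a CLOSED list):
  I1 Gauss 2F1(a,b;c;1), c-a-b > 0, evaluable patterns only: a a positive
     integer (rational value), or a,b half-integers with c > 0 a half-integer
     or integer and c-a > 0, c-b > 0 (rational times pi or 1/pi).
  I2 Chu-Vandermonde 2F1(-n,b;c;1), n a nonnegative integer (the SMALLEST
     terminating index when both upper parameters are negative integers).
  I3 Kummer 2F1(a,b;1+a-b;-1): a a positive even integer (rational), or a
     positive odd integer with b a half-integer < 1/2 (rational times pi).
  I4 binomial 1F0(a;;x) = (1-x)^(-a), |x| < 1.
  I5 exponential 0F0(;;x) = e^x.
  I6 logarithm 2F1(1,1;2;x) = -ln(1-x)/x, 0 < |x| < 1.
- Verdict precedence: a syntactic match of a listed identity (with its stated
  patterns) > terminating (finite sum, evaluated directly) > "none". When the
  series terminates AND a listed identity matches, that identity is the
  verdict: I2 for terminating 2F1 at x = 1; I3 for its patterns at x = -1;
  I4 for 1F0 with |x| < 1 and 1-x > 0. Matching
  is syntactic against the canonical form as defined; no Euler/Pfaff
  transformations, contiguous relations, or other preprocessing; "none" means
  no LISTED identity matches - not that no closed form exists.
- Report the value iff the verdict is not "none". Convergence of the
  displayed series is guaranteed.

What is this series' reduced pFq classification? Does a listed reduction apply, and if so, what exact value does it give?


With C = 3/11: the canonical form is 2F1(-4, -8/3; 1; -2). Verdict: terminating. (-4)_k vanishes past k = 4, leaving a 5-term sum, computed directly. Exact value: 4019/891.

The tell: from the first term 3/11: the running product (C = 3/11) telescopes to a rising factorial.
Ratio: r(k) = (-2) * (k-4) (k-8/3) / [(k+1) (k+1)] - poly over poly, x = (-2) from leading terms; C = 3/11 at k = 0.


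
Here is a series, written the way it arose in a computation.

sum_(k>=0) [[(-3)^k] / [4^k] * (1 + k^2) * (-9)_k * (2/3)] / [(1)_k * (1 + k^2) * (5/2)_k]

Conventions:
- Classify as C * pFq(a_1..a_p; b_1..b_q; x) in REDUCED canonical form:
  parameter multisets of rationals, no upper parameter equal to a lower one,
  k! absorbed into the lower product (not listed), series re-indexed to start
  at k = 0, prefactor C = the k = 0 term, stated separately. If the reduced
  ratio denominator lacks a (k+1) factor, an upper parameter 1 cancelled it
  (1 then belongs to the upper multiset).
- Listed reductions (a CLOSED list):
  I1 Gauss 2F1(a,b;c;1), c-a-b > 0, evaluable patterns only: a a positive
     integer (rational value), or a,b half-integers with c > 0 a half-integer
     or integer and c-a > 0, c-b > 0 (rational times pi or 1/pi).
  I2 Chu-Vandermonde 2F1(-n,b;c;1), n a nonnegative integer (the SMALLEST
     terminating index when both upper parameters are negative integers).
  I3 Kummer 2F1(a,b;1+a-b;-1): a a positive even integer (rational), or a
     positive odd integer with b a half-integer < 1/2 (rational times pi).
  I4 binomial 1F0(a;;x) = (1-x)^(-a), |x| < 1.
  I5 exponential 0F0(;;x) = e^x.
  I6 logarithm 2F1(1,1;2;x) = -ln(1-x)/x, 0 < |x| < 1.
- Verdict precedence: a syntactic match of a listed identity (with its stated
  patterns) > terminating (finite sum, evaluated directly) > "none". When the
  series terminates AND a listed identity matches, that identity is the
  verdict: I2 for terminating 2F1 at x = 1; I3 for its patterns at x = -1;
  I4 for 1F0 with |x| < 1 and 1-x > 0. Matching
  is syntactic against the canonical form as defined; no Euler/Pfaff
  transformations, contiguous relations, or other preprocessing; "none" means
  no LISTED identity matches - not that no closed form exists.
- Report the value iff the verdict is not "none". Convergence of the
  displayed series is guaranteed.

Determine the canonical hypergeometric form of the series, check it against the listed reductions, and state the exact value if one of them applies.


Key observation: x = (-3/4) and k^2 + 1 divides numerator and denominator alike; C = 2/3, x = -3/4 after cancelling.
Term ratio: r(k) = (-3/4) * (k-9) / [(k+5/2) (k+1)] - rational; roots negated = parameters, x = (-3/4), C = 2/3.

Classification (C = 2/3): 1F1 with upper {-9}, lower {5/2}, argument x = -3/4. Verdict: terminating - upper -9 stops the sum at k = 9; the 10 terms are added exactly. Sum: 12135064141/2556153600.


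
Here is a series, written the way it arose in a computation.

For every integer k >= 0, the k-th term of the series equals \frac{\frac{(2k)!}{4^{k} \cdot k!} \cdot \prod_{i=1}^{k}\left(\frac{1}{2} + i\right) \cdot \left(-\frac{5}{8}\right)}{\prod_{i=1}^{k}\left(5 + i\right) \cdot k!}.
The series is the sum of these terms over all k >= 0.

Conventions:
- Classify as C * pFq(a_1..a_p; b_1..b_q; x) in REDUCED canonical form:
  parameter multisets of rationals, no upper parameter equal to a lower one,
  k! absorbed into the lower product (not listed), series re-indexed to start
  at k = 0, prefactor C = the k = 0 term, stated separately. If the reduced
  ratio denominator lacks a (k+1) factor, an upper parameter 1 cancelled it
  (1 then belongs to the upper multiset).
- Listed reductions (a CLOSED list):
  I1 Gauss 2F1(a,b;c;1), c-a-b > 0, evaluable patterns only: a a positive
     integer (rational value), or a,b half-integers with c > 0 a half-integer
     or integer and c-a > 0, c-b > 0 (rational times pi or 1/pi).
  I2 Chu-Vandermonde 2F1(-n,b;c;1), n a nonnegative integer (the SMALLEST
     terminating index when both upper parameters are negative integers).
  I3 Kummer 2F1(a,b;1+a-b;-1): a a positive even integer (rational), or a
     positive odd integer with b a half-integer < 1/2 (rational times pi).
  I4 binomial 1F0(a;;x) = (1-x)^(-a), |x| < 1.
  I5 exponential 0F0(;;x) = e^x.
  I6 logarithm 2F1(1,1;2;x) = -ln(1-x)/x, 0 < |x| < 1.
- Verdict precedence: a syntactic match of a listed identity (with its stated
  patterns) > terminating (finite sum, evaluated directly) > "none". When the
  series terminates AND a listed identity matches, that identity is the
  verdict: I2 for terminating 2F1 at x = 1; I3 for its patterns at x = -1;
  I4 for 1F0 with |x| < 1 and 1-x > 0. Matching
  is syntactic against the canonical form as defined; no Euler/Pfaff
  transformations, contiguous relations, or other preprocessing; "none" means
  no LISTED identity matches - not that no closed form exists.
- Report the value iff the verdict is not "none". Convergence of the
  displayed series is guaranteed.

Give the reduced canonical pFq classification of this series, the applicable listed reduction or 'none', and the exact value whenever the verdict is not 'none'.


With C = -\frac{5}{8}: the canonical form is 2F1(\frac{1}{2}, \frac{3}{2}; 6; 1). Verdict (x = 1): Gauss (I1, half-integer pattern) applies (x = 1; upper {\frac{1}{2}, \frac{3}{2}} half-integers, c = 6 in the evaluable pattern). Exact value: \left(-\frac{1024}{441}\right) / \pi.

First insight: x = 1 and the running product (prefactor -5/8) telescopes to a rising factorial.
Term ratio: r(k) = 1 * (k+\frac{1}{2}) (k+\frac{3}{2}) / [(k+6) (k+1)] - rational; roots negated = parameters, x = 1, C = -\frac{5}{8}.


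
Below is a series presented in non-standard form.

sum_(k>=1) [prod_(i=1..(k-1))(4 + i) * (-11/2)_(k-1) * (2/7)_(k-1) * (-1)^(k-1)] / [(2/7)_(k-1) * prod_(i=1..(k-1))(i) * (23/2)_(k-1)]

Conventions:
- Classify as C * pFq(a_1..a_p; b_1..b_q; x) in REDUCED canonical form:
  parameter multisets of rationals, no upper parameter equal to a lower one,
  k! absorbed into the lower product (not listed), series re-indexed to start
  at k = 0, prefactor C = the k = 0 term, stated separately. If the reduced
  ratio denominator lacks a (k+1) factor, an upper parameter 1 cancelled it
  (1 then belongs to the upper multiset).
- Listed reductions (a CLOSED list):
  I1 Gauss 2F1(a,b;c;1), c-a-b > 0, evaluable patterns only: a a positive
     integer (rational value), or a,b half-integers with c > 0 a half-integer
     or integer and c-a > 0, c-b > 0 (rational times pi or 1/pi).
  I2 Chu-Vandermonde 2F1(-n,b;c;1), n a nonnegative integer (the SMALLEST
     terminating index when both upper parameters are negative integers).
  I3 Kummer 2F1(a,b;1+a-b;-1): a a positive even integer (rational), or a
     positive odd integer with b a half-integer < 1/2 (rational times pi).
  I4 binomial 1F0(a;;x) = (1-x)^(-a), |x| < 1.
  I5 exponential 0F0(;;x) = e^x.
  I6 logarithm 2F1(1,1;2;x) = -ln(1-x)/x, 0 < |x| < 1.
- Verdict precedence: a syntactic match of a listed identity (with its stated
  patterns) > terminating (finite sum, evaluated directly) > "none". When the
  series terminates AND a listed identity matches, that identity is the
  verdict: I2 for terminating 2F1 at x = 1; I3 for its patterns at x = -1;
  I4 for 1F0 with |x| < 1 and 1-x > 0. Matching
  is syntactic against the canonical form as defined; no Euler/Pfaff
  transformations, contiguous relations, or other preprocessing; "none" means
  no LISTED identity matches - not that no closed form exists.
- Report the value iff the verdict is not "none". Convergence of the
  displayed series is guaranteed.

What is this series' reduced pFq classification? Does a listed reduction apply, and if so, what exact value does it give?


At argument -1: a 2F1 with upper {-11/2, 5}, lower {23/2}, scaled by C = 1. Verdict: Kummer (I3) matches (x = -1; c = 23/2 equals 1+a-b for upper {-11/2, 5}: listed pattern). Its exact value is (43648605/16777216) * pi.

The tell: from the first term 1: the running product (C = 1) telescopes to a rising factorial.
Consecutive-term ratio: r(k) = (-1) * (k-11/2) (k+5) / [(k+23/2) (k+1)] - poly over poly, x = (-1) from leading terms; C = 1 at k = 0.


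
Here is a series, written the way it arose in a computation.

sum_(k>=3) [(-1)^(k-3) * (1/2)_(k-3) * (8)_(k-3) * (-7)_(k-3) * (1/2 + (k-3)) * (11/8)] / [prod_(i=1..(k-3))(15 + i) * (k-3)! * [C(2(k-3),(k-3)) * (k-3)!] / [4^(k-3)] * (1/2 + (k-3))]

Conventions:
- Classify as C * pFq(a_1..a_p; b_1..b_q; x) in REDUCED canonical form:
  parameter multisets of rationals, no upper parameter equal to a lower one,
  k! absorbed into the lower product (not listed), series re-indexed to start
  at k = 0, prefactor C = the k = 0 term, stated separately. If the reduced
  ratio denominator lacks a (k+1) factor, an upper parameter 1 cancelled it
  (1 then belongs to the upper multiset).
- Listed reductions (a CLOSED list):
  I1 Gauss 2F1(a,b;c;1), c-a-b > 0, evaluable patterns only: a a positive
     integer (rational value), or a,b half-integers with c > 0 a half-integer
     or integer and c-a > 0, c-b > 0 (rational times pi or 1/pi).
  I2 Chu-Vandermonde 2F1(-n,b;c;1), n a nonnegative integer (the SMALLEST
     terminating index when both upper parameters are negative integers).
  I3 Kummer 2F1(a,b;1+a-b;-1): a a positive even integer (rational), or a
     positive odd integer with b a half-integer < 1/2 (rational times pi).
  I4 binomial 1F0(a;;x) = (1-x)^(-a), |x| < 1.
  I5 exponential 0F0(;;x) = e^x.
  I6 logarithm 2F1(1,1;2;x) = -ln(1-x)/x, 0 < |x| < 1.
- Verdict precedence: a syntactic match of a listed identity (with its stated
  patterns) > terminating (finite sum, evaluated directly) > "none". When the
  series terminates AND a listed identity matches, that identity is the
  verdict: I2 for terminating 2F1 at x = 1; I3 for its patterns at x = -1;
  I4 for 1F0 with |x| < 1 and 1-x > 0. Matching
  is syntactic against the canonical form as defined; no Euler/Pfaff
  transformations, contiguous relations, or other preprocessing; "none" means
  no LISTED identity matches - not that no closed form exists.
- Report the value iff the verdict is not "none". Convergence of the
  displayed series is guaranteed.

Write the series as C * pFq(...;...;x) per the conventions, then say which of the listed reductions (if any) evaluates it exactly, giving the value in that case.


x = -1 here; the reduced form reads 2F1, upper {-7, 8}, lower {16}, C = 11/8. Verdict: Kummer (I3) fires (x = -1; c = 16 equals 1+a-b for upper {-7, 8}: listed pattern). Hence: 429/16.

Key observation: from the first term 11/8: the lower central binomial (C = 11/8) hides (1/2)_k.
Term ratio: r(k) = (-1) * (k-7) (k+8) / [(k+16) (k+1)] - poly over poly, x = (-1) from leading terms; C = 11/8 at k = 0.


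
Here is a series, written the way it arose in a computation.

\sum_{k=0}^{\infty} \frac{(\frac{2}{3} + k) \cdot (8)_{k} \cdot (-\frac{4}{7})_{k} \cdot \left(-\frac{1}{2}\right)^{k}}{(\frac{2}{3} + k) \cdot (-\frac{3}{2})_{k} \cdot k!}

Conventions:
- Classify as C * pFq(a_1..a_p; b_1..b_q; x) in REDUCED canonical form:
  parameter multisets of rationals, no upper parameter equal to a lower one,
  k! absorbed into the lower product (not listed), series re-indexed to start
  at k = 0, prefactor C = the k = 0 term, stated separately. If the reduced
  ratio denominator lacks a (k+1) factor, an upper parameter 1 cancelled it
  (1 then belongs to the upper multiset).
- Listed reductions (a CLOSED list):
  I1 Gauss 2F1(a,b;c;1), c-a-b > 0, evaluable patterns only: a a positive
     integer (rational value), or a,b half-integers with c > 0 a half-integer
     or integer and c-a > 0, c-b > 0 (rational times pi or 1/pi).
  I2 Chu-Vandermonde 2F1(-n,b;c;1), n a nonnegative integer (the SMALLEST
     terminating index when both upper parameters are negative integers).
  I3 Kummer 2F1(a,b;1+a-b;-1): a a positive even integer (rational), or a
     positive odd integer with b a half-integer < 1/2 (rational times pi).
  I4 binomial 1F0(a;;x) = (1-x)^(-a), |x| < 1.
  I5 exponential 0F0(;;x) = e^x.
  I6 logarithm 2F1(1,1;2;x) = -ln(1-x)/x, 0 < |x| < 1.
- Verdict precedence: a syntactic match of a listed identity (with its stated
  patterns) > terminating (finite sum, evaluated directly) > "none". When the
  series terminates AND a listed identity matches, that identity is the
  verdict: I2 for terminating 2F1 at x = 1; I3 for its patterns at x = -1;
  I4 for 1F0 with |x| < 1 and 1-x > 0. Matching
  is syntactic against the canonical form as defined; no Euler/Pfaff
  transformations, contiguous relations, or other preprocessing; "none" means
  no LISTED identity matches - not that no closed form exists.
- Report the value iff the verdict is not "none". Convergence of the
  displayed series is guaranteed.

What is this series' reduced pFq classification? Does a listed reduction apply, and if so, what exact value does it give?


At argument -\frac{1}{2}: a 2F1 with upper {-\frac{4}{7}, 8}, lower {-\frac{3}{2}}, scaled by C = 1. Verdict: none here - no I1-I6 shape fits x = -\frac{1}{2} with lower {-\frac{3}{2}}.

Key step: x = -\frac{1}{2} and k + 2/3 divides numerator and denominator alike; C = 1 after cancelling.
Step ratio: r(k) = -\frac{1}{2} * (k-\frac{4}{7}) (k+8) / [(k-\frac{3}{2}) (k+1)] - rational; roots negated = parameters, x = -\frac{1}{2}, C = 1.


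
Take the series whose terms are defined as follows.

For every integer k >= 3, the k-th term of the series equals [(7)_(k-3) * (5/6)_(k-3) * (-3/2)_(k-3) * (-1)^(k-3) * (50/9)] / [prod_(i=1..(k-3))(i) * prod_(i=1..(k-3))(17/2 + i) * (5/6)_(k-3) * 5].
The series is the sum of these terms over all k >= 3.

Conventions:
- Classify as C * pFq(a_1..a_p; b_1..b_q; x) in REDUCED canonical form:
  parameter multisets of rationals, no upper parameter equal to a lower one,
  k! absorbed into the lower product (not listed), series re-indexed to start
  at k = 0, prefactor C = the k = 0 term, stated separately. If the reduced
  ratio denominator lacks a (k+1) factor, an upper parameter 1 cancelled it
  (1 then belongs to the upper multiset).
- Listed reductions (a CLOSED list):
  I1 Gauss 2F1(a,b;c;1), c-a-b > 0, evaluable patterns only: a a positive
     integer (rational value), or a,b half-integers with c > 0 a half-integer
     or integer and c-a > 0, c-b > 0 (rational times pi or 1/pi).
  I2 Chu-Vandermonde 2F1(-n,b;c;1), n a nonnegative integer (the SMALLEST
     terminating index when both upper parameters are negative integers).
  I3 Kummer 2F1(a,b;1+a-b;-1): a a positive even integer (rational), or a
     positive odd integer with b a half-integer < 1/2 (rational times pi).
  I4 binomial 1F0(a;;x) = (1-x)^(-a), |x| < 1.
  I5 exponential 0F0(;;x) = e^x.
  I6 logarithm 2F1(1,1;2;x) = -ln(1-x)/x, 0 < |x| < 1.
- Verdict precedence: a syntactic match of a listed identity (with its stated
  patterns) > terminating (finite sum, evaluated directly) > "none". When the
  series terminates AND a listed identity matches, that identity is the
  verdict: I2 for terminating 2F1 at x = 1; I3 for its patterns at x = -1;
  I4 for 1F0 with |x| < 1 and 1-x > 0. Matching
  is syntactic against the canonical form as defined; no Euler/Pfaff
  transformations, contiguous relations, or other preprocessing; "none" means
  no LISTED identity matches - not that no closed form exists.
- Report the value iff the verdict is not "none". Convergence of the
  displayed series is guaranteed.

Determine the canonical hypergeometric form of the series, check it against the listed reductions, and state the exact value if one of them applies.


Reduced: x = -1, 2F1, upper = {-3/2, 7}, lower = {19/2}, C = 10/9. Verdict: this is Kummer (I3) (x = -1; c = 19/2 equals 1+a-b for upper {-3/2, 7}: listed pattern). Hence: (425425/524288) * pi.

First insight: t_0 being 10/9, the parameter 5/6 appears in both the upper and lower lists and cancels.
Adjacent-term ratio: r(k) = (-1) * (k-3/2) (k+7) / [(k+19/2) (k+1)] - rational in k, leading ratio (-1); with t_0 = 10/9, classification follows.


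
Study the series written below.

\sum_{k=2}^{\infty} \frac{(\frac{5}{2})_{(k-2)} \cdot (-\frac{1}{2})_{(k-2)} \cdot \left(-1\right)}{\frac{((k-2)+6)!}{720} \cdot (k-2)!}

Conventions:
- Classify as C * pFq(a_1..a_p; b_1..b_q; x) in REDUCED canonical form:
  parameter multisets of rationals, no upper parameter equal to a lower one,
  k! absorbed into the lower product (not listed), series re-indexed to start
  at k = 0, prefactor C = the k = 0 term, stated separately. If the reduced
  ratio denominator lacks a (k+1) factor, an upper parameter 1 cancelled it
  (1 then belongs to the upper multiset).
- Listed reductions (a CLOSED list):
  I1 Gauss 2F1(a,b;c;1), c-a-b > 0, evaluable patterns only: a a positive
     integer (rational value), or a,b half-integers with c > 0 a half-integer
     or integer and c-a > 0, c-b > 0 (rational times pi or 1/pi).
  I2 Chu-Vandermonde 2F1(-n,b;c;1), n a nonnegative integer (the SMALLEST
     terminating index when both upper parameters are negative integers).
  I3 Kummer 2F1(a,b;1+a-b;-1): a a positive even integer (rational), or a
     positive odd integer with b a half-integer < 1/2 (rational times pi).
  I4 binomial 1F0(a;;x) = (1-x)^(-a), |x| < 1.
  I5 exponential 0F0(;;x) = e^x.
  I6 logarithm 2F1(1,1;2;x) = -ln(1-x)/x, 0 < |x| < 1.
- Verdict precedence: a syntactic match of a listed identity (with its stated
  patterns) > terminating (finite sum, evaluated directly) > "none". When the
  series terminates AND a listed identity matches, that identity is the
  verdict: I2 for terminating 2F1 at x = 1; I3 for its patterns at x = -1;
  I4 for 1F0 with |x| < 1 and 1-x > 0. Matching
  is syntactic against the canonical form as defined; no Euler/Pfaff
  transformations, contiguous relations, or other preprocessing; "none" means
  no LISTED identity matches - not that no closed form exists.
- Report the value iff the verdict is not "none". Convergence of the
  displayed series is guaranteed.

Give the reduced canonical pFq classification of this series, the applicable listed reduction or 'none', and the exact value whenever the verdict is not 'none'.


x = 1 here; the reduced form reads 2F1, upper {-\frac{1}{2}, \frac{5}{2}}, lower {7}, C = -1. Verdict at x = 1: the half-integer Gauss pattern (I1) matches (x = 1; upper {-\frac{1}{2}, \frac{5}{2}} half-integers, c = 7 in the evaluable pattern). Its exact value is \left(-\frac{262144}{105105}\right) / \pi.

First insight: with t_0 = -1, the denominator's factorial ratio (C = -1, x = 1) is a lower Pochhammer.
Consecutive-term ratio: r(k) = 1 * (k-\frac{1}{2}) (k+\frac{5}{2}) / [(k+7) (k+1)] ; factor over Q: parameters, x = 1, and C = -1.
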